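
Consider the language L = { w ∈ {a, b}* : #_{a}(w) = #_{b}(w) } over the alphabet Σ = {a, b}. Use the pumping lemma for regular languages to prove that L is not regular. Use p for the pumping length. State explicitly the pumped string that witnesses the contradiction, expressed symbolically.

a^{p+k} b^p

Assume L is regular; let p be its pumping constant.
Choose w = a^p b^p ∈ L with |w| = 2p ≥ p.
The pumping lemma gives a decomposition w = xyz where |xy| ≤ p and y is nonempty.
Since the first p symbols of w are all a's and |xy| ≤ p, y lies entirely in the leading a-block: y = a^k for some k with 1 ≤ k ≤ p.
Pump with i = 2: xy^2z = a^{p+k} b^p has p+k occurrences of a but only p of b. Since k ≥ 1 the counts differ, so xy^2z ∉ L.
This is a contradiction; hence L is not regular.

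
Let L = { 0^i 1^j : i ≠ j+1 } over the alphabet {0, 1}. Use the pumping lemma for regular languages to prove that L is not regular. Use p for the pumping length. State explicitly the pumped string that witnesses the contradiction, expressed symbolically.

Toward a contradiction, assume L is regular with pumping length p.
Choose w = 0^p 1^{p+p!-1}. Since p ≠ (p+p!-1)+1 = p+p!, w ∈ L; and |w| ≥ p.
Write w = xyz as guaranteed by the lemma, with |xy| ≤ p and |y| ≥ 1.
Since the first p symbols of w are all 0's and |xy| ≤ p, y lies entirely in the leading 0-block: y = 0^k for some k with 1 ≤ k ≤ p.
Since 1 ≤ k ≤ p, k divides p!; set t = 1 + p!/k. Then xy^t z has p + (p!/k)·k = p + p! copies of 0. Now the 0-count is p+p! and (1-count)+1 = (p+p!-1)+1 = p+p!, so i ≠ j+1 fails. So xy^t z = 0^{p+p!} 1^{p+p!-1} ∉ L.
This contradicts the pumping lemma, so L is not regular.

0^{p+p!} 1^{p+p!-1}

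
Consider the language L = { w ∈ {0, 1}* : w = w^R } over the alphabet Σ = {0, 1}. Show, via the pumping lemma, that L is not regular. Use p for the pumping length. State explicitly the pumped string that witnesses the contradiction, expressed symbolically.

0^{p+k} 1 0^p

Suppose for contradiction that L is regular, and let p be the pumping length.
Take w = 0^p 1 0^p, a palindrome of length 2p+1 ≥ p.
By the pumping lemma, w = xyz with |xy| ≤ p and |y| > 0.
The first p characters of w are 0's, so xy (and hence y) consists only of 0's. Write y = 0^k, 1 ≤ k ≤ p.
Pump with i = 2: xy^2z = 0^{p+k} 1 0^p. Its reverse is 0^p 1 0^{p+k}, which differs from xy^2z since k ≥ 1. So xy^2z is not a palindrome and xy^2z ∉ L.
This contradicts the pumping lemma, so L is not regular.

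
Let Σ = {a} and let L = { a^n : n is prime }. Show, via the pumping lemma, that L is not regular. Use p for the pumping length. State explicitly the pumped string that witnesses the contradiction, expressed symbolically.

Assume L is regular; let p be its pumping constant.
Let q be a prime with q ≥ p+2 (infinitely many primes exist), and take w = a^q ∈ L with |w| = q ≥ p.
By the pumping lemma, w = xyz with |xy| ≤ p and y is nonempty.
Then y = a^k for some k with 1 ≤ k ≤ p.
Since 1 ≤ k ≤ p, |xz| = q-k. Pump with i = q+1: |xy^{q+1}z| = (q-k)+(q+1)k = q+qk = q(1+k), which is composite (both factors ≥ 2). So xy^{q+1}z = a^{q(1+k)} ∉ L.
This is a contradiction; hence L is not regular.

a^{q(1+k)}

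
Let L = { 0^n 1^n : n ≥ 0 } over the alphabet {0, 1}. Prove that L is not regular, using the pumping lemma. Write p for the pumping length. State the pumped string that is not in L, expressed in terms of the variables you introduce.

Assume L is regular; let p be its pumping constant.
Choose w = 0^p 1^p, which is in L with |w| = 2p ≥ p.
The pumping lemma gives a decomposition w = xyz where |xy| ≤ p and |y| ≥ 1.
Since the first p symbols of w are all 0's and |xy| ≤ p, y lies entirely in the leading 0-block: y = 0^k for some k with 1 ≤ k ≤ p.
Pump with i = 2: xy^2z = 0^{p+k} 1^p. For this to lie in L we would need p = p+k, which forces k = 0. But k ≥ 1, so xy^2z ∉ L.
This is a contradiction; hence L is not regular.

0^{p+k} 1^p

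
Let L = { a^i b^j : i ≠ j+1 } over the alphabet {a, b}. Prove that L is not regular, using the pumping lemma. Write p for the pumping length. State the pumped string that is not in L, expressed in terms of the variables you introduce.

a^{p+p!} b^{p+p!-1}

Assume L is regular. Let p be the pumping length given by the pumping lemma.
Choose w = a^p b^{p+p!-1}. Since p ≠ (p+p!-1)+1 = p+p!, w ∈ L; and |w| ≥ p.
Write w = xyz as guaranteed by the lemma, with |xy| ≤ p and |y| > 0.
Because |xy| ≤ p and w begins with p copies of a, we have y = a^k with 1 ≤ k ≤ p.
Since 1 ≤ k ≤ p, k divides p!; set t = 1 + p!/k. Then xy^t z has p + (p!/k)·k = p + p! copies of a. Now the a-count is p+p! and (b-count)+1 = (p+p!-1)+1 = p+p!, so i ≠ j+1 fails. So xy^t z = a^{p+p!} b^{p+p!-1} ∉ L.
This is a contradiction; hence L is not regular.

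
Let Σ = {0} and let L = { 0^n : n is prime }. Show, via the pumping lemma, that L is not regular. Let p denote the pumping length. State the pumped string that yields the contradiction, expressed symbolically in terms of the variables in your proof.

0^{q(1+k)}

Assume L is regular; let p be its pumping constant.
Let q be a prime with q ≥ p+2 (infinitely many primes exist), and take w = 0^q ∈ L with |w| = q ≥ p.
Write w = xyz as guaranteed by the lemma, with |xy| ≤ p and |y| ≥ 1.
Then y = 0^k for some k with 1 ≤ k ≤ p.
Since 1 ≤ k ≤ p, |xz| = q-k. Pump with i = q+1: |xy^{q+1}z| = (q-k)+(q+1)k = q+qk = q(1+k), which is composite (both factors ≥ 2). So xy^{q+1}z = 0^{q(1+k)} ∉ L.
This contradicts the pumping lemma, so L is not regular.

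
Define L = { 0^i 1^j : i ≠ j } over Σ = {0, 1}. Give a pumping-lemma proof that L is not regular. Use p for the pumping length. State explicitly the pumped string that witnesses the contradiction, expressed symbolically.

0^{p+p!} 1^{p+p!}

Suppose for contradiction that L is regular, and let p be the pumping length.
Choose w = 0^p 1^{p+p!}. Since p ≠ p+p!, w ∈ L; and |w| ≥ p.
The pumping lemma gives a decomposition w = xyz where |xy| ≤ p and |y| > 0.
Because |xy| ≤ p and w begins with p copies of 0, we have y = 0^k with 1 ≤ k ≤ p.
Since 1 ≤ k ≤ p, k divides p!; set t = 1 + p!/k. Then xy^t z has p + (p!/k)·k = p + p! copies of 0. Now the 0-count equals the 1-count, so i ≠ j fails. So xy^t z = 0^{p+p!} 1^{p+p!} ∉ L.
This contradicts the pumping lemma, so L is not regular.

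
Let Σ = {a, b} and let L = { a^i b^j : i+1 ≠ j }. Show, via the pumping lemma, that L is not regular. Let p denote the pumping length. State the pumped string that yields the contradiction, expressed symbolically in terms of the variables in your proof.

a^{p+p!} b^{p+p!+1}

Suppose for contradiction that L is regular, and let p be the pumping length.
Choose w = a^p b^{p+p!+1}. Since p ≠ (p+p!+1)-1 = p+p!, w ∈ L; and |w| ≥ p.
By the pumping lemma, w = xyz with |xy| ≤ p and y is nonempty.
Because |xy| ≤ p and w begins with p copies of a, we have y = a^k with 1 ≤ k ≤ p.
Since 1 ≤ k ≤ p, k divides p!; set t = 1 + p!/k. Then xy^t z has p + (p!/k)·k = p + p! copies of a. Now the a-count is p+p! and (b-count)-1 = (p+p!+1)-1 = p+p!, so i+1 ≠ j fails. So xy^t z = a^{p+p!} b^{p+p!+1} ∉ L.
Contradiction. Therefore L is not regular.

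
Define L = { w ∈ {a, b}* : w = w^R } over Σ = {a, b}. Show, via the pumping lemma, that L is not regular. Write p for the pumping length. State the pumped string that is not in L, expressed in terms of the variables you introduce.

Toward a contradiction, assume L is regular with pumping length p.
Take w = a^p b a^p, a palindrome of length 2p+1 ≥ p.
By the pumping lemma, w = xyz with |xy| ≤ p and |y| ≥ 1.
The first p characters of w are a's, so xy (and hence y) consists only of a's. Write y = a^k, 1 ≤ k ≤ p.
Pump with i = 2: xy^2z = a^{p+k} b a^p. Its reverse is a^p b a^{p+k}, which differs from xy^2z since k ≥ 1. So xy^2z is not a palindrome and xy^2z ∉ L.
This contradicts the pumping lemma, so L is not regular.

a^{p+k} b a^p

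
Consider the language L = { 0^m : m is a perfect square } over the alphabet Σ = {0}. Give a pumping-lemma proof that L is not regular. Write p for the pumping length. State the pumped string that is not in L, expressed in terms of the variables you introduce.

0^{p²+k}

Suppose for contradiction that L is regular, and let p be the pumping length.
Take w = 0^{p²} ∈ L with |w| = p² ≥ p.
Write w = xyz as guaranteed by the lemma, with |xy| ≤ p and y is nonempty.
Then y = 0^k for some k with 1 ≤ k ≤ p.
Pump with i = 2: xy^2z = 0^{p²+k}. Since 1 ≤ k ≤ p, p² < p²+k ≤ p²+p < (p+1)², so p²+k lies strictly between consecutive squares and is not a perfect square. So xy^2z ∉ L.
Contradiction. Therefore L is not regular.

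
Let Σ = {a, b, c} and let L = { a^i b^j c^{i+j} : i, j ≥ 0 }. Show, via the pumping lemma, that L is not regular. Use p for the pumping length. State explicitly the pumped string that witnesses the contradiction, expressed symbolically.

Toward a contradiction, assume L is regular with pumping length p.
Take w = a^p b^p c^{2p} ∈ L (with i=j=p, i+j=2p), |w| = 4p ≥ p.
By the pumping lemma, w = xyz with |xy| ≤ p and |y| > 0.
Because |xy| ≤ p and w begins with p copies of a, we have y = a^k with 1 ≤ k ≤ p.
Consider xy^2z = a^{p+k} b^p c^{2p}. Now the a- and b-counts sum to 2p+k, but the c-count is 2p ≠ 2p+k. So xy^2z ∉ L.
This contradicts the pumping lemma, so L is not regular.

a^{p+k} b^p c^{2p}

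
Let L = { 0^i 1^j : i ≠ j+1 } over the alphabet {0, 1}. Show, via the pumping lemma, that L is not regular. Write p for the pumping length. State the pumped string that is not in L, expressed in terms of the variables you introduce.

Assume L is regular. Let p be the pumping length given by the pumping lemma.
Choose w = 0^p 1^{p+p!-1}. Since p ≠ (p+p!-1)+1 = p+p!, w ∈ L; and |w| ≥ p.
The pumping lemma gives a decomposition w = xyz where |xy| ≤ p and |y| ≥ 1.
Because |xy| ≤ p and w begins with p copies of 0, we have y = 0^k with 1 ≤ k ≤ p.
Since 1 ≤ k ≤ p, k divides p!; set t = 1 + p!/k. Then xy^t z has p + (p!/k)·k = p + p! copies of 0. Now the 0-count is p+p! and (1-count)+1 = (p+p!-1)+1 = p+p!, so i ≠ j+1 fails. So xy^t z = 0^{p+p!} 1^{p+p!-1} ∉ L.
This is a contradiction; hence L is not regular.

0^{p+p!} 1^{p+p!-1}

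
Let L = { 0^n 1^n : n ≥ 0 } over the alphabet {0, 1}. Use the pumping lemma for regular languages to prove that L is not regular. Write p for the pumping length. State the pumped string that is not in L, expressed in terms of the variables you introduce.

Assume L is regular. Let p be the pumping length given by the pumping lemma.
Choose w = 0^p 1^p, which is in L with |w| = 2p ≥ p.
By the pumping lemma, w = xyz with |xy| ≤ p and y is nonempty.
Because |xy| ≤ p and w begins with p copies of 0, we have y = 0^k with 1 ≤ k ≤ p.
Pump with i = 2: xy^2z = 0^{p+k} 1^p. For this to lie in L we would need p = p+k, which forces k = 0. But k ≥ 1, so xy^2z ∉ L.
Contradiction. Therefore L is not regular.

0^{p+k} 1^p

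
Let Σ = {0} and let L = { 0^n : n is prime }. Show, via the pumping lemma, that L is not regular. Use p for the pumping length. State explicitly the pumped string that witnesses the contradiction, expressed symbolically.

Suppose for contradiction that L is regular, and let p be the pumping length.
Let q be a prime with q ≥ p+2 (infinitely many primes exist), and take w = 0^q ∈ L with |w| = q ≥ p.
Write w = xyz as guaranteed by the lemma, with |xy| ≤ p and |y| > 0.
Then y = 0^k for some k with 1 ≤ k ≤ p.
Since 1 ≤ k ≤ p, |xz| = q-k. Pump with i = q+1: |xy^{q+1}z| = (q-k)+(q+1)k = q+qk = q(1+k), which is composite (both factors ≥ 2). So xy^{q+1}z = 0^{q(1+k)} ∉ L.
This contradicts the pumping lemma, so L is not regular.

0^{q(1+k)}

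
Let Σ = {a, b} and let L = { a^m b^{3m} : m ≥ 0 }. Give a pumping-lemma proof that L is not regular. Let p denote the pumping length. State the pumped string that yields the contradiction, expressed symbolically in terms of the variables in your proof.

a^{p+k} b^{3p}

Assume L is regular; let p be its pumping constant.
Let w = a^p b^{3p} ∈ L; note |w| = 4p ≥ p.
The pumping lemma gives a decomposition w = xyz where |xy| ≤ p and |y| > 0.
Because |xy| ≤ p and w begins with p copies of a, we have y = a^k with 1 ≤ k ≤ p.
Pump with i = 2: xy^2z = a^{p+k} b^{3p}. For this to lie in L we would need 3p = 3(p+k), which forces k = 0. But k ≥ 1, so xy^2z ∉ L.
This contradicts the pumping lemma, so L is not regular.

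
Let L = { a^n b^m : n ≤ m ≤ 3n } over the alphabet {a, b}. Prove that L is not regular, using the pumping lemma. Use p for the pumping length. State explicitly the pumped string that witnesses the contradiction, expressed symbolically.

Toward a contradiction, assume L is regular with pumping length p.
Take w = a^p b^p ∈ L (since p ≤ p ≤ 3p), with |w| = 2p ≥ p.
By the pumping lemma, w = xyz with |xy| ≤ p and |y| > 0.
Because |xy| ≤ p and w begins with p copies of a, we have y = a^k with 1 ≤ k ≤ p.
Pump with i = 2: xy^2z = a^{p+k} b^p. Now n = p+k > p = m, so the condition n ≤ m fails. Thus xy^2z ∉ L.
This is a contradiction; hence L is not regular.

a^{p+k} b^p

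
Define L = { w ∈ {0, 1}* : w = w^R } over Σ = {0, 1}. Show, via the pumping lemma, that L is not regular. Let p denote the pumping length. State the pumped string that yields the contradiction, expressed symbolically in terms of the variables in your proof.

Toward a contradiction, assume L is regular with pumping length p.
Take w = 0^p 1 0^p, a palindrome of length 2p+1 ≥ p.
Write w = xyz as guaranteed by the lemma, with |xy| ≤ p and |y| > 0.
Since the first p symbols of w are all 0's and |xy| ≤ p, y lies entirely in the leading 0-block: y = 0^k for some k with 1 ≤ k ≤ p.
Pump with i = 2: xy^2z = 0^{p+k} 1 0^p. Its reverse is 0^p 1 0^{p+k}, which differs from xy^2z since k ≥ 1. So xy^2z is not a palindrome and xy^2z ∉ L.
Contradiction. Therefore L is not regular.

0^{p+k} 1 0^p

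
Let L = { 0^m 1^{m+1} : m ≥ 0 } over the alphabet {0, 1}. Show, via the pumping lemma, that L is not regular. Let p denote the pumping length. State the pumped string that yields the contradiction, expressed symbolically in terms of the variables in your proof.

0^{p+k} 1^{p+1}

Assume L is regular; let p be its pumping constant.
Choose w = 0^p 1^{p+1}, which is in L with |w| = 2p+1 ≥ p.
The pumping lemma gives a decomposition w = xyz where |xy| ≤ p and |y| > 0.
The first p characters of w are 0's, so xy (and hence y) consists only of 0's. Write y = 0^k, 1 ≤ k ≤ p.
Pump with i = 2: xy^2z = 0^{p+k} 1^{p+1}. For this to lie in L we would need p+1 = (p+k)+1, which forces k = 0. But k ≥ 1, so xy^2z ∉ L.
This contradicts the pumping lemma, so L is not regular.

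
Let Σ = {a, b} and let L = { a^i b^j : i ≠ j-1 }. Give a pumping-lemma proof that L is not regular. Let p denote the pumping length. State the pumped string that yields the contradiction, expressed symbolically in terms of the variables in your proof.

a^{p+p!} b^{p+p!+1}

Toward a contradiction, assume L is regular with pumping length p.
Choose w = a^p b^{p+p!+1}. Since p ≠ (p+p!+1)-1 = p+p!, w ∈ L; and |w| ≥ p.
By the pumping lemma, w = xyz with |xy| ≤ p and y is nonempty.
Because |xy| ≤ p and w begins with p copies of a, we have y = a^k with 1 ≤ k ≤ p.
Since 1 ≤ k ≤ p, k divides p!; set t = 1 + p!/k. Then xy^t z has p + (p!/k)·k = p + p! copies of a. Now the a-count is p+p! and (b-count)-1 = (p+p!+1)-1 = p+p!, so i ≠ j-1 fails. So xy^t z = a^{p+p!} b^{p+p!+1} ∉ L.
Contradiction. Therefore L is not regular.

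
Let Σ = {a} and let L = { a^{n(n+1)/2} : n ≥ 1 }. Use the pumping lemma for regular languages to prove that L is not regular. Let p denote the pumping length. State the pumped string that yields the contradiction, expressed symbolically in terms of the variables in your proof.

Toward a contradiction, assume L is regular with pumping length p.
Take w = a^{p(p+1)/2} ∈ L with |w| = p(p+1)/2 ≥ p.
By the pumping lemma, w = xyz with |xy| ≤ p and |y| ≥ 1.
Then y = a^k for some k with 1 ≤ k ≤ p.
Pump with i = 2: xy^2z = a^{p(p+1)/2+k}. Since 1 ≤ k ≤ p, p(p+1)/2 < p(p+1)/2+k ≤ p(p+1)/2+p < (p+1)(p+2)/2, so p(p+1)/2+k is strictly between consecutive triangular numbers. So xy^2z ∉ L.
Contradiction. Therefore L is not regular.

a^{p(p+1)/2+k}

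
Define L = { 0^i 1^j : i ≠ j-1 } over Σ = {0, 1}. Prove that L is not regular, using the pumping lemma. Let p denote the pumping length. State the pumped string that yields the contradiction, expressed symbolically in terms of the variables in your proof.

0^{p+p!} 1^{p+p!+1}

Assume L is regular; let p be its pumping constant.
Choose w = 0^p 1^{p+p!+1}. Since p ≠ (p+p!+1)-1 = p+p!, w ∈ L; and |w| ≥ p.
Write w = xyz as guaranteed by the lemma, with |xy| ≤ p and |y| > 0.
Because |xy| ≤ p and w begins with p copies of 0, we have y = 0^k with 1 ≤ k ≤ p.
Since 1 ≤ k ≤ p, k divides p!; set t = 1 + p!/k. Then xy^t z has p + (p!/k)·k = p + p! copies of 0. Now the 0-count is p+p! and (1-count)-1 = (p+p!+1)-1 = p+p!, so i ≠ j-1 fails. So xy^t z = 0^{p+p!} 1^{p+p!+1} ∉ L.
Contradiction. Therefore L is not regular.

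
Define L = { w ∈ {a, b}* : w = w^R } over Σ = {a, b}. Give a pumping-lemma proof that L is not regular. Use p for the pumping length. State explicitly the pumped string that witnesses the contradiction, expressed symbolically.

a^{p+k} b a^p

Assume L is regular. Let p be the pumping length given by the pumping lemma.
Take w = a^p b a^p, a palindrome of length 2p+1 ≥ p.
Write w = xyz as guaranteed by the lemma, with |xy| ≤ p and |y| ≥ 1.
Because |xy| ≤ p and w begins with p copies of a, we have y = a^k with 1 ≤ k ≤ p.
Pump with i = 2: xy^2z = a^{p+k} b a^p. Its reverse is a^p b a^{p+k}, which differs from xy^2z since k ≥ 1. So xy^2z is not a palindrome and xy^2z ∉ L.
Contradiction. Therefore L is not regular.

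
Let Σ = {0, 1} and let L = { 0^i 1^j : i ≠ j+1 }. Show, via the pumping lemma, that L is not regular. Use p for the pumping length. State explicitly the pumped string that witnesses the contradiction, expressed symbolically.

0^{p+p!} 1^{p+p!-1}

Suppose for contradiction that L is regular, and let p be the pumping length.
Choose w = 0^p 1^{p+p!-1}. Since p ≠ (p+p!-1)+1 = p+p!, w ∈ L; and |w| ≥ p.
The pumping lemma gives a decomposition w = xyz where |xy| ≤ p and |y| > 0.
Because |xy| ≤ p and w begins with p copies of 0, we have y = 0^k with 1 ≤ k ≤ p.
Since 1 ≤ k ≤ p, k divides p!; set t = 1 + p!/k. Then xy^t z has p + (p!/k)·k = p + p! copies of 0. Now the 0-count is p+p! and (1-count)+1 = (p+p!-1)+1 = p+p!, so i ≠ j+1 fails. So xy^t z = 0^{p+p!} 1^{p+p!-1} ∉ L.
Contradiction. Therefore L is not regular.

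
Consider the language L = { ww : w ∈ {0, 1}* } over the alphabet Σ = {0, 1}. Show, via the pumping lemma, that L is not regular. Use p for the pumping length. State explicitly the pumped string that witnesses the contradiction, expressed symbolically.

0^{p+k} 1^p 0^p 1^p

Assume L is regular. Let p be the pumping length given by the pumping lemma.
Take w = 0^p 1^p 0^p 1^p = uu where u = 0^p1^p; then w ∈ L and |w| = 4p ≥ p.
By the pumping lemma, w = xyz with |xy| ≤ p and y is nonempty.
The first p characters of w are 0's, so xy (and hence y) consists only of 0's. Write y = 0^k, 1 ≤ k ≤ p.
Pump with i = 2: xy^2z = 0^{p+k} 1^p 0^p 1^p, of length 4p+k. Suppose this equals vv. The string starts with 0 and ends with 1, so v does too; thus the boundary between the two copies of v is a 1→0 transition. There is exactly one such transition, at position 2p+k, so |v| = 2p+k and |vv| = 4p+2k ≠ 4p+k since k ≥ 1. So xy^2z ∉ L.
Contradiction. Therefore L is not regular.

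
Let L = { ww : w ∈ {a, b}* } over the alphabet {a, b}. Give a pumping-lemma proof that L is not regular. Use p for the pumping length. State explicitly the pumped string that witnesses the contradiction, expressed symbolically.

Suppose for contradiction that L is regular, and let p be the pumping length.
Take w = a^p b^p a^p b^p = uu where u = a^pb^p; then w ∈ L and |w| = 4p ≥ p.
Write w = xyz as guaranteed by the lemma, with |xy| ≤ p and y is nonempty.
The first p characters of w are a's, so xy (and hence y) consists only of a's. Write y = a^k, 1 ≤ k ≤ p.
Pump with i = 2: xy^2z = a^{p+k} b^p a^p b^p, of length 4p+k. Suppose this equals vv. The string starts with a and ends with b, so v does too; thus the boundary between the two copies of v is a b→a transition. There is exactly one such transition, at position 2p+k, so |v| = 2p+k and |vv| = 4p+2k ≠ 4p+k since k ≥ 1. So xy^2z ∉ L.
This contradicts the pumping lemma, so L is not regular.

a^{p+k} b^p a^p b^p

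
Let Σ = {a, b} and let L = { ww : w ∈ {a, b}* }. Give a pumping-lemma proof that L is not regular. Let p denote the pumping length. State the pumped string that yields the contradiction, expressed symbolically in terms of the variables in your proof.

a^{p+k} b^p a^p b^p

Assume L is regular; let p be its pumping constant.
Take w = a^p b^p a^p b^p = uu where u = a^pb^p; then w ∈ L and |w| = 4p ≥ p.
The pumping lemma gives a decomposition w = xyz where |xy| ≤ p and y is nonempty.
Since the first p symbols of w are all a's and |xy| ≤ p, y lies entirely in the leading a-block: y = a^k for some k with 1 ≤ k ≤ p.
Pump with i = 2: xy^2z = a^{p+k} b^p a^p b^p, of length 4p+k. Suppose this equals vv. The string starts with a and ends with b, so v does too; thus the boundary between the two copies of v is a b→a transition. There is exactly one such transition, at position 2p+k, so |v| = 2p+k and |vv| = 4p+2k ≠ 4p+k since k ≥ 1. So xy^2z ∉ L.
This contradicts the pumping lemma, so L is not regular.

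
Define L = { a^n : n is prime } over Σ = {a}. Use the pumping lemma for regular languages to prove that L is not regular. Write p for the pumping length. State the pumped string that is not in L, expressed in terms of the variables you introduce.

a^{q(1+k)}

Suppose for contradiction that L is regular, and let p be the pumping length.
Let q be a prime with q ≥ p+2 (infinitely many primes exist), and take w = a^q ∈ L with |w| = q ≥ p.
The pumping lemma gives a decomposition w = xyz where |xy| ≤ p and |y| ≥ 1.
Then y = a^k for some k with 1 ≤ k ≤ p.
Since 1 ≤ k ≤ p, |xz| = q-k. Pump with i = q+1: |xy^{q+1}z| = (q-k)+(q+1)k = q+qk = q(1+k), which is composite (both factors ≥ 2). So xy^{q+1}z = a^{q(1+k)} ∉ L.
This is a contradiction; hence L is not regular.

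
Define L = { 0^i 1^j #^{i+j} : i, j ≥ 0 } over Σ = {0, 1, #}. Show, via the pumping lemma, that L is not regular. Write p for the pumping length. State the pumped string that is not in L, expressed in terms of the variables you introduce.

Toward a contradiction, assume L is regular with pumping length p.
Take w = 0^p 1^p #^{2p} ∈ L (with i=j=p, i+j=2p), |w| = 4p ≥ p.
By the pumping lemma, w = xyz with |xy| ≤ p and |y| > 0.
Since the first p symbols of w are all 0's and |xy| ≤ p, y lies entirely in the leading 0-block: y = 0^k for some k with 1 ≤ k ≤ p.
Consider xy^2z = 0^{p+k} 1^p #^{2p}. Now the 0- and 1-counts sum to 2p+k, but the #-count is 2p ≠ 2p+k. So xy^2z ∉ L.
Contradiction. Therefore L is not regular.

0^{p+k} 1^p #^{2p}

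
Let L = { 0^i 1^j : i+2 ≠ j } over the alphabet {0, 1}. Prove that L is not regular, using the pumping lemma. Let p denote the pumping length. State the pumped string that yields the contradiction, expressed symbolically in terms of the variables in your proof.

0^{p+p!} 1^{p+p!+2}

Assume L is regular. Let p be the pumping length given by the pumping lemma.
Choose w = 0^p 1^{p+p!+2}. Since p ≠ (p+p!+2)-2 = p+p!, w ∈ L; and |w| ≥ p.
By the pumping lemma, w = xyz with |xy| ≤ p and |y| > 0.
Because |xy| ≤ p and w begins with p copies of 0, we have y = 0^k with 1 ≤ k ≤ p.
Since 1 ≤ k ≤ p, k divides p!; set t = 1 + p!/k. Then xy^t z has p + (p!/k)·k = p + p! copies of 0. Now the 0-count is p+p! and (1-count)-2 = (p+p!+2)-2 = p+p!, so i+2 ≠ j fails. So xy^t z = 0^{p+p!} 1^{p+p!+2} ∉ L.
Contradiction. Therefore L is not regular.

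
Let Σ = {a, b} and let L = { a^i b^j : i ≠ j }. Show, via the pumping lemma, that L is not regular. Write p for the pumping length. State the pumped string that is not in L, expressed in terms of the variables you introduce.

Assume L is regular; let p be its pumping constant.
Choose w = a^p b^{p+p!}. Since p ≠ p+p!, w ∈ L; and |w| ≥ p.
Write w = xyz as guaranteed by the lemma, with |xy| ≤ p and |y| ≥ 1.
The first p characters of w are a's, so xy (and hence y) consists only of a's. Write y = a^k, 1 ≤ k ≤ p.
Since 1 ≤ k ≤ p, k divides p!; set t = 1 + p!/k. Then xy^t z has p + (p!/k)·k = p + p! copies of a. Now the a-count equals the b-count, so i ≠ j fails. So xy^t z = a^{p+p!} b^{p+p!} ∉ L.
Contradiction. Therefore L is not regular.

a^{p+p!} b^{p+p!}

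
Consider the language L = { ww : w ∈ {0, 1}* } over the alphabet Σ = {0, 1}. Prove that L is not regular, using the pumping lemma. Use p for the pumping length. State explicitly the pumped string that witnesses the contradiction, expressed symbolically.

0^{p+k} 1^p 0^p 1^p

Suppose for contradiction that L is regular, and let p be the pumping length.
Take w = 0^p 1^p 0^p 1^p = uu where u = 0^p1^p; then w ∈ L and |w| = 4p ≥ p.
By the pumping lemma, w = xyz with |xy| ≤ p and |y| ≥ 1.
Since the first p symbols of w are all 0's and |xy| ≤ p, y lies entirely in the leading 0-block: y = 0^k for some k with 1 ≤ k ≤ p.
Pump with i = 2: xy^2z = 0^{p+k} 1^p 0^p 1^p, of length 4p+k. Suppose this equals vv. The string starts with 0 and ends with 1, so v does too; thus the boundary between the two copies of v is a 1→0 transition. There is exactly one such transition, at position 2p+k, so |v| = 2p+k and |vv| = 4p+2k ≠ 4p+k since k ≥ 1. So xy^2z ∉ L.
Contradiction. Therefore L is not regular.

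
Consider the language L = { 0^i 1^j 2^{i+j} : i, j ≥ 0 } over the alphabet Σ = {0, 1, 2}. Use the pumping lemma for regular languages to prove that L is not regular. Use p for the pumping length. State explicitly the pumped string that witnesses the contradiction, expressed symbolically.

Assume L is regular; let p be its pumping constant.
Take w = 0^p 1^p 2^{2p} ∈ L (with i=j=p, i+j=2p), |w| = 4p ≥ p.
Write w = xyz as guaranteed by the lemma, with |xy| ≤ p and |y| > 0.
Since the first p symbols of w are all 0's and |xy| ≤ p, y lies entirely in the leading 0-block: y = 0^k for some k with 1 ≤ k ≤ p.
Consider xy^2z = 0^{p+k} 1^p 2^{2p}. Now the 0- and 1-counts sum to 2p+k, but the 2-count is 2p ≠ 2p+k. So xy^2z ∉ L.
This is a contradiction; hence L is not regular.

0^{p+k} 1^p 2^{2p}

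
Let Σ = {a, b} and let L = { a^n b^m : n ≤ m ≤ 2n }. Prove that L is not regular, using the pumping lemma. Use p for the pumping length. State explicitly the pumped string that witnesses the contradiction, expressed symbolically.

Assume L is regular; let p be its pumping constant.
Take w = a^p b^p ∈ L (since p ≤ p ≤ 2p), with |w| = 2p ≥ p.
The pumping lemma gives a decomposition w = xyz where |xy| ≤ p and y is nonempty.
Since the first p symbols of w are all a's and |xy| ≤ p, y lies entirely in the leading a-block: y = a^k for some k with 1 ≤ k ≤ p.
Pump with i = 2: xy^2z = a^{p+k} b^p. Now n = p+k > p = m, so the condition n ≤ m fails. Thus xy^2z ∉ L.
This contradicts the pumping lemma, so L is not regular.

a^{p+k} b^p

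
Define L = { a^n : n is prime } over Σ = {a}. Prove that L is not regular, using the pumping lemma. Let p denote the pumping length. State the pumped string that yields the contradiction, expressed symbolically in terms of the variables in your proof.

a^{q(1+k)}

Assume L is regular; let p be its pumping constant.
Let q be a prime with q ≥ p+2 (infinitely many primes exist), and take w = a^q ∈ L with |w| = q ≥ p.
Write w = xyz as guaranteed by the lemma, with |xy| ≤ p and |y| ≥ 1.
Then y = a^k for some k with 1 ≤ k ≤ p.
Since 1 ≤ k ≤ p, |xz| = q-k. Pump with i = q+1: |xy^{q+1}z| = (q-k)+(q+1)k = q+qk = q(1+k), which is composite (both factors ≥ 2). So xy^{q+1}z = a^{q(1+k)} ∉ L.
This contradicts the pumping lemma, so L is not regular.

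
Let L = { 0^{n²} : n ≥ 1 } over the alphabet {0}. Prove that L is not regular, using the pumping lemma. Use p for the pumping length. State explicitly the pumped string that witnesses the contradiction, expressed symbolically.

Assume L is regular. Let p be the pumping length given by the pumping lemma.
Take w = 0^{p²} ∈ L with |w| = p² ≥ p.
Write w = xyz as guaranteed by the lemma, with |xy| ≤ p and y is nonempty.
Then y = 0^k for some k with 1 ≤ k ≤ p.
Pump with i = 2: xy^2z = 0^{p²+k}. Since 1 ≤ k ≤ p, p² < p²+k ≤ p²+p < (p+1)², so p²+k lies strictly between consecutive squares and is not a perfect square. So xy^2z ∉ L.
This is a contradiction; hence L is not regular.

0^{p²+k}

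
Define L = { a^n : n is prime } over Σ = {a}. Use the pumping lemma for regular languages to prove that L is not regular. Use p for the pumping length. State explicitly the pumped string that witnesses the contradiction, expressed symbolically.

Suppose for contradiction that L is regular, and let p be the pumping length.
Let q be a prime with q ≥ p+2 (infinitely many primes exist), and take w = a^q ∈ L with |w| = q ≥ p.
The pumping lemma gives a decomposition w = xyz where |xy| ≤ p and |y| > 0.
Then y = a^k for some k with 1 ≤ k ≤ p.
Since 1 ≤ k ≤ p, |xz| = q-k. Pump with i = q+1: |xy^{q+1}z| = (q-k)+(q+1)k = q+qk = q(1+k), which is composite (both factors ≥ 2). So xy^{q+1}z = a^{q(1+k)} ∉ L.
This is a contradiction; hence L is not regular.

a^{q(1+k)}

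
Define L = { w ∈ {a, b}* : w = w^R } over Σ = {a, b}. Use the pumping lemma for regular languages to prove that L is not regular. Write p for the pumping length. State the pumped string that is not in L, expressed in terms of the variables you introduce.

a^{p+k} b a^p

Assume L is regular; let p be its pumping constant.
Take w = a^p b a^p, a palindrome of length 2p+1 ≥ p.
The pumping lemma gives a decomposition w = xyz where |xy| ≤ p and y is nonempty.
The first p characters of w are a's, so xy (and hence y) consists only of a's. Write y = a^k, 1 ≤ k ≤ p.
Pump with i = 2: xy^2z = a^{p+k} b a^p. Its reverse is a^p b a^{p+k}, which differs from xy^2z since k ≥ 1. So xy^2z is not a palindrome and xy^2z ∉ L.
Contradiction. Therefore L is not regular.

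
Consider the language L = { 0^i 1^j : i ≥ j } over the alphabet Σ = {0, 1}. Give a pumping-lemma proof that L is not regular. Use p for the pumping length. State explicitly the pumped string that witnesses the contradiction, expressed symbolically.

0^{p-k} 1^p

Toward a contradiction, assume L is regular with pumping length p.
Choose w = 0^p 1^p ∈ L, with |w| = 2p ≥ p.
By the pumping lemma, w = xyz with |xy| ≤ p and |y| ≥ 1.
Since the first p symbols of w are all 0's and |xy| ≤ p, y lies entirely in the leading 0-block: y = 0^k for some k with 1 ≤ k ≤ p.
Consider xy^0z = xz = 0^{p-k} 1^p. Since k ≥ 1, the 0-count p-k is less than p, so i ≥ j fails; thus xz ∉ L.
This contradicts the pumping lemma, so L is not regular.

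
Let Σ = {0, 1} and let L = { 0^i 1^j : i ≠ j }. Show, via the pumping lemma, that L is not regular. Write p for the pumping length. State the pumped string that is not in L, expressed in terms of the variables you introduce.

0^{p+p!} 1^{p+p!}

Suppose for contradiction that L is regular, and let p be the pumping length.
Choose w = 0^p 1^{p+p!}. Since p ≠ p+p!, w ∈ L; and |w| ≥ p.
The pumping lemma gives a decomposition w = xyz where |xy| ≤ p and y is nonempty.
Because |xy| ≤ p and w begins with p copies of 0, we have y = 0^k with 1 ≤ k ≤ p.
Since 1 ≤ k ≤ p, k divides p!; set t = 1 + p!/k. Then xy^t z has p + (p!/k)·k = p + p! copies of 0. Now the 0-count equals the 1-count, so i ≠ j fails. So xy^t z = 0^{p+p!} 1^{p+p!} ∉ L.
This contradicts the pumping lemma, so L is not regular.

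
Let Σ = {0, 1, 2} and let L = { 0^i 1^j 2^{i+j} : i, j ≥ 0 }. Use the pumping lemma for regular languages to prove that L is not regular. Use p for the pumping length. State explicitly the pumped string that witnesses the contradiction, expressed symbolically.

Assume L is regular. Let p be the pumping length given by the pumping lemma.
Take w = 0^p 1^p 2^{2p} ∈ L (with i=j=p, i+j=2p), |w| = 4p ≥ p.
By the pumping lemma, w = xyz with |xy| ≤ p and |y| > 0.
Since the first p symbols of w are all 0's and |xy| ≤ p, y lies entirely in the leading 0-block: y = 0^k for some k with 1 ≤ k ≤ p.
Consider xy^2z = 0^{p+k} 1^p 2^{2p}. Now the 0- and 1-counts sum to 2p+k, but the 2-count is 2p ≠ 2p+k. So xy^2z ∉ L.
Contradiction. Therefore L is not regular.

0^{p+k} 1^p 2^{2p}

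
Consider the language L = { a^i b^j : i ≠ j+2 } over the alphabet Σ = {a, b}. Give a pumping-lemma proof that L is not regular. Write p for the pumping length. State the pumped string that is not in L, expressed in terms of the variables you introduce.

Assume L is regular; let p be its pumping constant.
Choose w = a^p b^{p+p!-2}. Since p ≠ (p+p!-2)+2 = p+p!, w ∈ L; and |w| ≥ p.
The pumping lemma gives a decomposition w = xyz where |xy| ≤ p and |y| > 0.
Since the first p symbols of w are all a's and |xy| ≤ p, y lies entirely in the leading a-block: y = a^k for some k with 1 ≤ k ≤ p.
Since 1 ≤ k ≤ p, k divides p!; set t = 1 + p!/k. Then xy^t z has p + (p!/k)·k = p + p! copies of a. Now the a-count is p+p! and (b-count)+2 = (p+p!-2)+2 = p+p!, so i ≠ j+2 fails. So xy^t z = a^{p+p!} b^{p+p!-2} ∉ L.
Contradiction. Therefore L is not regular.

a^{p+p!} b^{p+p!-2}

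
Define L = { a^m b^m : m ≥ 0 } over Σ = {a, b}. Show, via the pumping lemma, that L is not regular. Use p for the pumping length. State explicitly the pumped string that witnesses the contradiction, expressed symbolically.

a^{p+k} b^p

Suppose for contradiction that L is regular, and let p be the pumping length.
Take w = a^p b^p. Then w ∈ L and |w| = 2p ≥ p.
By the pumping lemma, w = xyz with |xy| ≤ p and |y| > 0.
Because |xy| ≤ p and w begins with p copies of a, we have y = a^k with 1 ≤ k ≤ p.
Pump with i = 2: xy^2z = a^{p+k} b^p. For this to lie in L we would need p = p+k, which forces k = 0. But k ≥ 1, so xy^2z ∉ L.
Contradiction. Therefore L is not regular.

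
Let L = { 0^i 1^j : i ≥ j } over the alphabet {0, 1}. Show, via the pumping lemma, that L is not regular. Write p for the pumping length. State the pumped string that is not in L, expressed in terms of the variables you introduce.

Assume L is regular. Let p be the pumping length given by the pumping lemma.
Choose w = 0^p 1^p ∈ L, with |w| = 2p ≥ p.
The pumping lemma gives a decomposition w = xyz where |xy| ≤ p and y is nonempty.
Since the first p symbols of w are all 0's and |xy| ≤ p, y lies entirely in the leading 0-block: y = 0^k for some k with 1 ≤ k ≤ p.
Consider xy^0z = xz = 0^{p-k} 1^p. Since k ≥ 1, the 0-count p-k is less than p, so i ≥ j fails; thus xz ∉ L.
This is a contradiction; hence L is not regular.

0^{p-k} 1^p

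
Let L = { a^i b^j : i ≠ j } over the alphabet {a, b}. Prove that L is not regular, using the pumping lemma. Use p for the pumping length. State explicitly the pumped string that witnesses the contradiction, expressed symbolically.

Toward a contradiction, assume L is regular with pumping length p.
Choose w = a^p b^{p+p!}. Since p ≠ p+p!, w ∈ L; and |w| ≥ p.
By the pumping lemma, w = xyz with |xy| ≤ p and |y| ≥ 1.
Since the first p symbols of w are all a's and |xy| ≤ p, y lies entirely in the leading a-block: y = a^k for some k with 1 ≤ k ≤ p.
Since 1 ≤ k ≤ p, k divides p!; set t = 1 + p!/k. Then xy^t z has p + (p!/k)·k = p + p! copies of a. Now the a-count equals the b-count, so i ≠ j fails. So xy^t z = a^{p+p!} b^{p+p!} ∉ L.
This contradicts the pumping lemma, so L is not regular.

a^{p+p!} b^{p+p!}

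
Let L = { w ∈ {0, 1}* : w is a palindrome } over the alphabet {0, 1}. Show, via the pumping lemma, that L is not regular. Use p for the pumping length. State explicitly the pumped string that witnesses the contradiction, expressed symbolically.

0^{p+k} 1 0^p

Toward a contradiction, assume L is regular with pumping length p.
Take w = 0^p 1 0^p, a palindrome of length 2p+1 ≥ p.
The pumping lemma gives a decomposition w = xyz where |xy| ≤ p and |y| ≥ 1.
Because |xy| ≤ p and w begins with p copies of 0, we have y = 0^k with 1 ≤ k ≤ p.
Pump with i = 2: xy^2z = 0^{p+k} 1 0^p. Its reverse is 0^p 1 0^{p+k}, which differs from xy^2z since k ≥ 1. So xy^2z is not a palindrome and xy^2z ∉ L.
This contradicts the pumping lemma, so L is not regular.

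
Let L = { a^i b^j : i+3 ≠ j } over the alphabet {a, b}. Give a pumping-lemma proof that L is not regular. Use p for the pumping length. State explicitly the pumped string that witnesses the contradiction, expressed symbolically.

a^{p+p!} b^{p+p!+3}

Toward a contradiction, assume L is regular with pumping length p.
Choose w = a^p b^{p+p!+3}. Since p ≠ (p+p!+3)-3 = p+p!, w ∈ L; and |w| ≥ p.
Write w = xyz as guaranteed by the lemma, with |xy| ≤ p and |y| ≥ 1.
Since the first p symbols of w are all a's and |xy| ≤ p, y lies entirely in the leading a-block: y = a^k for some k with 1 ≤ k ≤ p.
Since 1 ≤ k ≤ p, k divides p!; set t = 1 + p!/k. Then xy^t z has p + (p!/k)·k = p + p! copies of a. Now the a-count is p+p! and (b-count)-3 = (p+p!+3)-3 = p+p!, so i+3 ≠ j fails. So xy^t z = a^{p+p!} b^{p+p!+3} ∉ L.
This is a contradiction; hence L is not regular.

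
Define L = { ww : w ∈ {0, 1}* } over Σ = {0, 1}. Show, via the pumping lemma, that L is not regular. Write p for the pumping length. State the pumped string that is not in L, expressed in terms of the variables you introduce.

Suppose for contradiction that L is regular, and let p be the pumping length.
Take w = 0^p 1^p 0^p 1^p = uu where u = 0^p1^p; then w ∈ L and |w| = 4p ≥ p.
Write w = xyz as guaranteed by the lemma, with |xy| ≤ p and |y| ≥ 1.
Because |xy| ≤ p and w begins with p copies of 0, we have y = 0^k with 1 ≤ k ≤ p.
Pump with i = 2: xy^2z = 0^{p+k} 1^p 0^p 1^p, of length 4p+k. Suppose this equals vv. The string starts with 0 and ends with 1, so v does too; thus the boundary between the two copies of v is a 1→0 transition. There is exactly one such transition, at position 2p+k, so |v| = 2p+k and |vv| = 4p+2k ≠ 4p+k since k ≥ 1. So xy^2z ∉ L.
Contradiction. Therefore L is not regular.

0^{p+k} 1^p 0^p 1^p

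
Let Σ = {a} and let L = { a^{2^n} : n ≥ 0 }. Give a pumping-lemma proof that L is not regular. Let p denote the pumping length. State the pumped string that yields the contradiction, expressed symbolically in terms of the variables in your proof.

Toward a contradiction, assume L is regular with pumping length p.
Take w = a^{2^p} ∈ L with |w| = 2^p ≥ p.
Write w = xyz as guaranteed by the lemma, with |xy| ≤ p and y is nonempty.
Then y = a^k for some k with 1 ≤ k ≤ p.
Pump with i = 2: xy^2z = a^{2^p+k}. Since 1 ≤ k ≤ p < 2^p, we have 2^p < 2^p+k < 2^{p+1}, so 2^p+k is not a power of 2. So xy^2z ∉ L.
This is a contradiction; hence L is not regular.

a^{2^p+k}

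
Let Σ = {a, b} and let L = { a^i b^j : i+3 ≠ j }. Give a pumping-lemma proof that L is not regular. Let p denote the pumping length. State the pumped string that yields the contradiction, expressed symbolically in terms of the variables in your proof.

Assume L is regular; let p be its pumping constant.
Choose w = a^p b^{p+p!+3}. Since p ≠ (p+p!+3)-3 = p+p!, w ∈ L; and |w| ≥ p.
By the pumping lemma, w = xyz with |xy| ≤ p and |y| > 0.
The first p characters of w are a's, so xy (and hence y) consists only of a's. Write y = a^k, 1 ≤ k ≤ p.
Since 1 ≤ k ≤ p, k divides p!; set t = 1 + p!/k. Then xy^t z has p + (p!/k)·k = p + p! copies of a. Now the a-count is p+p! and (b-count)-3 = (p+p!+3)-3 = p+p!, so i+3 ≠ j fails. So xy^t z = a^{p+p!} b^{p+p!+3} ∉ L.
This contradicts the pumping lemma, so L is not regular.

a^{p+p!} b^{p+p!+3}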